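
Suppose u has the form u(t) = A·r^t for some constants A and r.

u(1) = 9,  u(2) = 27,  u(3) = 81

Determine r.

Consecutive ratio: 27/9 = 3, and 81/27 = 3, so r = 3.
Then A·3^1 = 9 gives A = 3, and u(t) = 3·3^t.

3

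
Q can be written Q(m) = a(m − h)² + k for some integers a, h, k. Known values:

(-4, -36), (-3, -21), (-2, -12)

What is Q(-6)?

-84

First differences 15, 9; second difference -6 = 2a, so a = -3.
Expanding, the m-coefficient is −2ah = 6h; matching it to the data gives h = -1, and then k = -9.
So Q(m) = -3(m + 1)² − 9.
Q(-6) = -3·(-5)² − 9 = -84.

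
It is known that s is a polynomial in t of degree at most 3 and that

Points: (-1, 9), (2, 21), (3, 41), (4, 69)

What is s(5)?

Write s(t) = at³ + bt² + ct + d; the 4 given values yield a linear system in the 4 coefficients.
Solving, the leading coefficient vanishes, and s(t) = 4t² + 5.
Then s(5) = 105.

105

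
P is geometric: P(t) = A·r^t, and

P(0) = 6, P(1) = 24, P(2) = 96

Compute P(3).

Consecutive ratio: 24/6 = 4, and 96/24 = 4, so r = 4.
Then A·4^0 = 6 gives A = 6, and P(t) = 6·4^t.
P(3) = 6·4^3 = 384.

384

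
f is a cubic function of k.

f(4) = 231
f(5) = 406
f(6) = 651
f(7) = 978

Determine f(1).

Write f(k) = ak³ + bk² + ck + d; the 4 given values yield a linear system in the 4 coefficients.
Solving, f(k) = 2k³ + 5k² + 8k - 9.
Then f(1) = 6.

6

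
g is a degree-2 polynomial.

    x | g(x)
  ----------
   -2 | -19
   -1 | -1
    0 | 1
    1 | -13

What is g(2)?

-43

First differences: 18, 2, -14. Second differences: -16, -16.
Level-2 differences are constant, so g has degree 2.
Fitting a degree-2 polynomial gives g(x) = -8x² - 6x + 1.
Then g(2) = -43.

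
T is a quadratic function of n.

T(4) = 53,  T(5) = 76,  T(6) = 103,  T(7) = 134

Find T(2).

19

Write T(n) = an² + bn + c; the 4 given values yield a linear system in the 3 coefficients.
Solving, T(n) = 2n² + 5n + 1.
Then T(2) = 19.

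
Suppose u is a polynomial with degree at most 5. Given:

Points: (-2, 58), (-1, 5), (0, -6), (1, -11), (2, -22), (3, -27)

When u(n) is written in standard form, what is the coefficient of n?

-4

First differences: -53, -11, -5, -11, -5. Second differences: 42, 6, -6, 6. Third differences: -36, -12, 12. Fourth differences: 24, 24.
Level-4 differences are constant, so u has degree 4.
Fitting a degree-4 polynomial gives u(n) = n^4 - 4n³ + 2n² - 4n - 6.
The coefficient of n is -4.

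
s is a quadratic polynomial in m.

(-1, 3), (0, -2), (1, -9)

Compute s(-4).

6

Write s(m) = am² + bm + c; the 3 given values yield a linear system in the 3 coefficients.
Solving, s(m) = -m² - 6m - 2.
Then s(-4) = 6.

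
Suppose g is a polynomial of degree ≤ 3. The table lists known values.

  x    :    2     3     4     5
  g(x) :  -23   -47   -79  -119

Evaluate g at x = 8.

First differences: -24, -32, -40. Second differences: -8, -8.
Level-2 differences are constant, so g has degree 2.
Fitting a degree-2 polynomial gives g(x) = -4x² - 4x + 1.
Then g(8) = -287.

-287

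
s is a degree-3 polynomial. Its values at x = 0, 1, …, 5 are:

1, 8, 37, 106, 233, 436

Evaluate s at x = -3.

Write s(x) = ax³ + bx² + cx + d; the 6 given values yield a linear system in the 4 coefficients.
Solving, s(x) = 3x³ + 2x² + 2x + 1.
Then s(-3) = -68.

-68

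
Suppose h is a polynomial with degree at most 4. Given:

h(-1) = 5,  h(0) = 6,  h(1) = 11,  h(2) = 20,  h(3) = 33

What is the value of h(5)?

71

Write h(t) = at^4 + bt³ + ct² + dt + e; the 5 given values yield a linear system in the 5 coefficients.
Solving, the top 2 coefficients vanish, and h(t) = 2t² + 3t + 6.
Then h(5) = 71.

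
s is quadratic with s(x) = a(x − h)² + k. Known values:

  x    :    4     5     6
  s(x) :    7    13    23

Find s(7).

First differences 6, 10; second difference 4 = 2a, so a = 2.
Expanding, the x-coefficient is −2ah = -4h; matching it to the data gives h = 3, and then k = 5.
So s(x) = 2(x − 3)² + 5.
s(7) = 2·4² + 5 = 37.

37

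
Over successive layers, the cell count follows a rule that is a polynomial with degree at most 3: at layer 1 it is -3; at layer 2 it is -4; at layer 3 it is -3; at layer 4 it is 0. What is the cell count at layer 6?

12

Write the value at m as g(m).
First differences: -1, 1, 3. Second differences: 2, 2.
Level-2 differences are constant, so g has degree 2.
Fitting a degree-2 polynomial gives g(m) = m² - 4m.
Then g(6) = 12.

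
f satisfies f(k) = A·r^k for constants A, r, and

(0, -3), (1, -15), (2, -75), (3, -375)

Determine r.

5

Consecutive ratio: -15/(-3) = 5, and -75/(-15) = 5, so r = 5.
Then A·5^0 = -3 gives A = -3, and f(k) = -3·5^k.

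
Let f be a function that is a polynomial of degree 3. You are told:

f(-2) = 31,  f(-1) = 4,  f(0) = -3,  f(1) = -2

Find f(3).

-24

Write f(m) = am³ + bm² + cm + d; the 4 given values yield a linear system in the 4 coefficients.
Solving, f(m) = -2m³ + 4m² - m - 3.
Then f(3) = -24.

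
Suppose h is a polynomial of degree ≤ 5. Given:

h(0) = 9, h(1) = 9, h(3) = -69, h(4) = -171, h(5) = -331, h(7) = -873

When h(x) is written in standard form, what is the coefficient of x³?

Write h(x) = ax^5 + bx^4 + cx³ + dx² + ex + p; the 6 given values yield a linear system in the 6 coefficients.
Solving, the top 2 coefficients vanish, and h(x) = -2x³ - 5x² + 7x + 9.
The coefficient of x³ is -2.

-2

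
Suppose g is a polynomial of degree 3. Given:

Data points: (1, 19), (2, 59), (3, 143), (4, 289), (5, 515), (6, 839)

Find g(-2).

First differences: 40, 84, 146, 226, 324. Second differences: 44, 62, 80, 98. Third differences: 18, 18, 18.
Level-3 differences are constant, so g has degree 3.
Fitting a degree-3 polynomial gives g(t) = 3t³ + 4t² + 7t + 5.
Then g(-2) = -17.

-17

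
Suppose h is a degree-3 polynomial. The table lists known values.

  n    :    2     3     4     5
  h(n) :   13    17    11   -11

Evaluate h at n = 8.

-233

Write h(n) = an³ + bn² + cn + d; the 4 given values yield a linear system in the 4 coefficients.
Solving, h(n) = -n³ + 4n² + 3n - 1.
Then h(8) = -233.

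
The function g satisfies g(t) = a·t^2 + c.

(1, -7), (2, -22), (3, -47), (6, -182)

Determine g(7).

-247

From g(1) = -7 and g(2) = -22: 1a + c = -7 and 4a + c = -22.
Subtracting: 3a = -15, so a = -5; then c = -7 − (-5)·1 = -2.
So g(t) = -5t² − 2, and g(7) = -247.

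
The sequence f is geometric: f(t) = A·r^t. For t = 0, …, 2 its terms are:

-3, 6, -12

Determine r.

Consecutive ratio: 6/(-3) = -2, and -12/6 = -2, so r = -2.
Then A·(-2)^0 = -3 gives A = -3, and f(t) = -3·(-2)^t.

-2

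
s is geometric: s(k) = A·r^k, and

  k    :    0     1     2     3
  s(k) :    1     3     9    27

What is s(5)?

243

Consecutive ratio: 3/1 = 3, and 9/3 = 3, so r = 3.
Then A·3^0 = 1 gives A = 1, and s(k) = 1·3^k.
s(5) = 1·3^5 = 243.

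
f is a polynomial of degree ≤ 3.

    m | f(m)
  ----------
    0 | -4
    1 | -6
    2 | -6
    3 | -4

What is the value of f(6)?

14

First differences: -2, 0, 2. Second differences: 2, 2.
Level-2 differences are constant, so f has degree 2.
Fitting a degree-2 polynomial gives f(m) = m² - 3m - 4.
Then f(6) = 14.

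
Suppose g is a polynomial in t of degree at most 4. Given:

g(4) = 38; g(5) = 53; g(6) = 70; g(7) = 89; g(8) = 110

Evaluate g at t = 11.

First differences: 15, 17, 19, 21. Second differences: 2, 2, 2.
Level-2 differences are constant, so g has degree 2.
Fitting a degree-2 polynomial gives g(t) = t² + 6t - 2.
Then g(11) = 185.

185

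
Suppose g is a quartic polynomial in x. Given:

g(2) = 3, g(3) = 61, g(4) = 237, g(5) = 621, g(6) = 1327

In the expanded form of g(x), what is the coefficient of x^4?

Write g(x) = ax^4 + bx³ + cx² + dx + e; the 5 given values yield a linear system in the 5 coefficients.
Solving, g(x) = x^4 + x³ - 5x² - x + 1.
The coefficient of x^4 is 1.

1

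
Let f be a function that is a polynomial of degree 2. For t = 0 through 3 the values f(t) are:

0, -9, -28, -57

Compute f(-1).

Write f(t) = at² + bt + c; the 4 given values yield a linear system in the 3 coefficients.
Solving, f(t) = -5t² - 4t.
Then f(-1) = -1.

-1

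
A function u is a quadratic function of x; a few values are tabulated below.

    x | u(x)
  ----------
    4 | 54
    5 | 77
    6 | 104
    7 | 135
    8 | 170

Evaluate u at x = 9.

209

First differences: 23, 27, 31, 35. Second differences: 4, 4, 4.
Level-2 differences are constant, so u has degree 2.
Extending the table by one column gives the next first difference 39, so u(9) = 170 + 39 = 209.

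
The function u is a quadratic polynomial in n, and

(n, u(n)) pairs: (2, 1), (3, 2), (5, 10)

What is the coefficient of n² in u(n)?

Write u(n) = an² + bn + c; the 3 given values yield a linear system in the 3 coefficients.
Solving, u(n) = n² - 4n + 5.
The coefficient of n² is 1.

1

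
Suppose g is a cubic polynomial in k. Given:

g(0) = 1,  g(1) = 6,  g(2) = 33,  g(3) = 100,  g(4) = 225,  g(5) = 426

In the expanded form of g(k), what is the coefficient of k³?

First differences: 5, 27, 67, 125, 201. Second differences: 22, 40, 58, 76. Third differences: 18, 18, 18.
Level-3 differences are constant, so g has degree 3.
Fitting a degree-3 polynomial gives g(k) = 3k³ + 2k² + 1.
The coefficient of k³ is 3.

3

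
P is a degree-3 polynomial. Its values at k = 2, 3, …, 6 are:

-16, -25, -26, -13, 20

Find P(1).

First differences: -9, -1, 13, 33. Second differences: 8, 14, 20. Third differences: 6, 6.
Level-3 differences are constant, so P has degree 3.
Fitting a degree-3 polynomial gives P(k) = k³ - 5k² - 3k + 2.
Then P(1) = -5.

-5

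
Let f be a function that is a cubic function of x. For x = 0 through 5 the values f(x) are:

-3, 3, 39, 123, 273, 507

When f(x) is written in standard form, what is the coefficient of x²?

6

Write f(x) = ax³ + bx² + cx + d; the 6 given values yield a linear system in the 4 coefficients.
Solving, f(x) = 3x³ + 6x² - 3x - 3.
The coefficient of x² is 6.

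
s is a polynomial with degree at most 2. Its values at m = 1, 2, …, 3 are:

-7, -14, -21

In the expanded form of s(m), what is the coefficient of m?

Write s(m) = am² + bm + c; the 3 given values yield a linear system in the 3 coefficients.
Solving, the leading coefficient vanishes, and s(m) = -7m.
The coefficient of m is -7.

-7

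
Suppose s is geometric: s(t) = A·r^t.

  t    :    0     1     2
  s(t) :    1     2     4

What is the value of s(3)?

Consecutive ratio: 2/1 = 2, and 4/2 = 2, so r = 2.
Then A·2^0 = 1 gives A = 1, and s(t) = 1·2^t.
s(3) = 1·2^3 = 8.

8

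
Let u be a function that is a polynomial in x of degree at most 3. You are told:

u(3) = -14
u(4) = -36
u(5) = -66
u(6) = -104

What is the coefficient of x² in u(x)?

-4

First differences: -22, -30, -38. Second differences: -8, -8.
Level-2 differences are constant, so u has degree 2.
Fitting a degree-2 polynomial gives u(x) = -4x² + 6x + 4.
The coefficient of x² is -4.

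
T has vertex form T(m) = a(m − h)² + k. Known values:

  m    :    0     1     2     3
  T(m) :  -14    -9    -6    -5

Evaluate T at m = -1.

First differences 5, 3, 1; second difference -2 = 2a, so a = -1.
Expanding, the m-coefficient is −2ah = 2h; matching it to the data gives h = 3, and then k = -5.
So T(m) = -1(m − 3)² − 5.
T(-1) = -1·(-4)² − 5 = -21.

-21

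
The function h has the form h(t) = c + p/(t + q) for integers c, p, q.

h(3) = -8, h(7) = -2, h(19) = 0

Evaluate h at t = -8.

3

(h(t) − c)(t + q) = p for each data point; the three points give a linear system in c and q, then p follows.
Solving: c = 1, q = -1, p = -18, so h(t) = 1 − 18/(t − 1).
Then h(-8) = 1 − 18/(-9) = 3.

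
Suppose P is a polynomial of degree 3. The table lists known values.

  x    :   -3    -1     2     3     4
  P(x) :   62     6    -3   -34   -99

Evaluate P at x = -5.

Write P(x) = ax³ + bx² + cx + d; the 5 given values yield a linear system in the 4 coefficients.
Solving, P(x) = -2x³ + x² + 2x + 5.
Then P(-5) = 270.

270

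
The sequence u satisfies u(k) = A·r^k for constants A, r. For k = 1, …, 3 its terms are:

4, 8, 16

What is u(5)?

64

Consecutive ratio: 8/4 = 2, and 16/8 = 2, so r = 2.
Then A·2^1 = 4 gives A = 2, and u(k) = 2·2^k.
u(5) = 2·2^5 = 64.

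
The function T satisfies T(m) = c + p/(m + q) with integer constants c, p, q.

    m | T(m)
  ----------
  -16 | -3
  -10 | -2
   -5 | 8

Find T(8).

(T(m) − c)(m + q) = p for each data point; the three points give a linear system in c and q, then p follows.
Solving: c = -4, q = 4, p = -12, so T(m) = -4 − 12/(m + 4).
Then T(8) = -4 − 12/12 = -5.

-5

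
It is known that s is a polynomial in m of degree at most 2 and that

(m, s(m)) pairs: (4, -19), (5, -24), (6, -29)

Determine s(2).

-9

First differences: -5, -5.
Level-1 differences are constant, so s has degree 1.
Fitting a degree-1 polynomial gives s(m) = -5m + 1.
Then s(2) = -9.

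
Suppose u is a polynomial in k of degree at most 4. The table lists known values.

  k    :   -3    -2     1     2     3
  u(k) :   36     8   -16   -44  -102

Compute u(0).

-6

Write u(k) = ak^4 + bk³ + ck² + dk + e; the 5 given values yield a linear system in the 5 coefficients.
Solving, the leading coefficient vanishes, and u(k) = -2k³ - 3k² - 5k - 6.
Then u(0) = -6.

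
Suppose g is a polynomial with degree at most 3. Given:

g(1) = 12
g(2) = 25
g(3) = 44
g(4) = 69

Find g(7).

First differences: 13, 19, 25. Second differences: 6, 6.
Level-2 differences are constant, so g has degree 2.
Fitting a degree-2 polynomial gives g(x) = 3x² + 4x + 5.
Then g(7) = 180.

180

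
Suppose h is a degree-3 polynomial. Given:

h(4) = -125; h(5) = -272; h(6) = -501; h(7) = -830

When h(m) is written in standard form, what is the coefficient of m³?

-3

Write h(m) = am³ + bm² + cm + d; the 4 given values yield a linear system in the 4 coefficients.
Solving, h(m) = -3m³ + 4m² + 3.
The coefficient of m³ is -3.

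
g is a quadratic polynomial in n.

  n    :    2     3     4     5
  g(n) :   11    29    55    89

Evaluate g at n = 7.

181

Write g(n) = an² + bn + c; the 4 given values yield a linear system in the 3 coefficients.
Solving, g(n) = 4n² - 2n - 1.
Then g(7) = 181.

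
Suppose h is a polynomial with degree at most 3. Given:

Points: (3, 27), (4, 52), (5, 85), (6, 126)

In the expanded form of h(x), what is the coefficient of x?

-3

Write h(x) = ax³ + bx² + cx + d; the 4 given values yield a linear system in the 4 coefficients.
Solving, the leading coefficient vanishes, and h(x) = 4x² - 3x.
The coefficient of x is -3.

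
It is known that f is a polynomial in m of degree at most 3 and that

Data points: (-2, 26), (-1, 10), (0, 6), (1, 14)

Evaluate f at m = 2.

34

First differences: -16, -4, 8. Second differences: 12, 12.
Level-2 differences are constant, so f has degree 2.
Fitting a degree-2 polynomial gives f(m) = 6m² + 2m + 6.
Then f(2) = 34.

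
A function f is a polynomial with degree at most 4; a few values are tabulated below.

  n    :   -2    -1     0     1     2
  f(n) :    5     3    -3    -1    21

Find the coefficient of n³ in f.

First differences: -2, -6, 2, 22. Second differences: -4, 8, 20. Third differences: 12, 12.
Level-3 differences are constant, so f has degree 3.
Fitting a degree-3 polynomial gives f(n) = 2n³ + 4n² - 4n - 3.
The coefficient of n³ is 2.

2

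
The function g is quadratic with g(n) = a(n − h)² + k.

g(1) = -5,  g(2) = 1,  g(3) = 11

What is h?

First differences 6, 10; second difference 4 = 2a, so a = 2.
Expanding, the n-coefficient is −2ah = -4h; matching it to the data gives h = 0, and then k = -7.
So g(n) = 2(n + 0)² − 7.
Hence h = 0.

0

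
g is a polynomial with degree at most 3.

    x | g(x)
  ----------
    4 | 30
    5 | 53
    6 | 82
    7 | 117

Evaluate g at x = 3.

13

First differences: 23, 29, 35. Second differences: 6, 6.
Level-2 differences are constant, so g has degree 2.
Fitting a degree-2 polynomial gives g(x) = 3x² - 4x - 2.
Then g(3) = 13.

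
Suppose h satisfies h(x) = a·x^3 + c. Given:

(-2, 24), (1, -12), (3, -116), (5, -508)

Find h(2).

-40

From h(-2) = 24 and h(1) = -12: -8a + c = 24 and 1a + c = -12.
Subtracting: 9a = -36, so a = -4; then c = 24 − (-4)·(-8) = -8.
So h(x) = -4x³ − 8, and h(2) = -40.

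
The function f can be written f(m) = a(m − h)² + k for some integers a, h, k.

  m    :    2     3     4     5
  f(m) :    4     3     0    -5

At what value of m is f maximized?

First differences -1, -3, -5; second difference -2 = 2a, so a = -1.
Expanding, the m-coefficient is −2ah = 2h; matching it to the data gives h = 2, and then k = 4.
So f(m) = -1(m − 2)² + 4.
Hence h = 2.

2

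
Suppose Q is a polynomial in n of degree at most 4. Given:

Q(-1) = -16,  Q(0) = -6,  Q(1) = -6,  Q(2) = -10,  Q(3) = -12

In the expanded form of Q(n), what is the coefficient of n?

4

First differences: 10, 0, -4, -2. Second differences: -10, -4, 2. Third differences: 6, 6.
Level-3 differences are constant, so Q has degree 3.
Fitting a degree-3 polynomial gives Q(n) = n³ - 5n² + 4n - 6.
The coefficient of n is 4.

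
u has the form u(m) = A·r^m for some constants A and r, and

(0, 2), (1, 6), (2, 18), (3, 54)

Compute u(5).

Consecutive ratio: 6/2 = 3, and 18/6 = 3, so r = 3.
Then A·3^0 = 2 gives A = 2, and u(m) = 2·3^m.
u(5) = 2·3^5 = 486.

486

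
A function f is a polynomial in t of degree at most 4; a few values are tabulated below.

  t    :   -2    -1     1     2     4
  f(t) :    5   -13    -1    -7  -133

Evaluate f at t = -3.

Write f(t) = at^4 + bt³ + ct² + dt + e; the 5 given values yield a linear system in the 5 coefficients.
Solving, the leading coefficient vanishes, and f(t) = -3t³ + 2t² + 9t - 9.
Then f(-3) = 63.

63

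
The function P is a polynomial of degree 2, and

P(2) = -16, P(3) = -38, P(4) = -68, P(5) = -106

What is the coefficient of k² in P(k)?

-4

Write P(k) = ak² + bk + c; the 4 given values yield a linear system in the 3 coefficients.
Solving, P(k) = -4k² - 2k + 4.
The coefficient of k² is -4.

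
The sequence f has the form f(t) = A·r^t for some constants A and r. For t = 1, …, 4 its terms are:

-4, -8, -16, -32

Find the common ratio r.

Consecutive ratio: -8/(-4) = 2, and -16/(-8) = 2, so r = 2.
Then A·2^1 = -4 gives A = -2, and f(t) = -2·2^t.

2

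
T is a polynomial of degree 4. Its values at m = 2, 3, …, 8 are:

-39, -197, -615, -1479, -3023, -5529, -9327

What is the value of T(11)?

Write T(m) = am^4 + bm³ + cm² + dm + e; the 7 given values yield a linear system in the 5 coefficients.
Solving, T(m) = -2m^4 - 3m³ + 7m² - 6m + 1.
Then T(11) = -32493.

-32493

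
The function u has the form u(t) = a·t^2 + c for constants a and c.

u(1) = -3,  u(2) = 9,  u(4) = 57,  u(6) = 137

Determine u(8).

From u(1) = -3 and u(2) = 9: 1a + c = -3 and 4a + c = 9.
Subtracting: 3a = 12, so a = 4; then c = -3 − 4·1 = -7.
So u(t) = 4t² − 7, and u(8) = 249.

249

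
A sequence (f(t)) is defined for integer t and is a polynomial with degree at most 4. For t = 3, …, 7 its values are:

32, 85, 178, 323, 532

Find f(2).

First differences: 53, 93, 145, 209. Second differences: 40, 52, 64. Third differences: 12, 12.
Level-3 differences are constant, so f has degree 3.
Fitting a degree-3 polynomial gives f(t) = 2t³ - 4t² + 7t - 7.
Then f(2) = 7.

7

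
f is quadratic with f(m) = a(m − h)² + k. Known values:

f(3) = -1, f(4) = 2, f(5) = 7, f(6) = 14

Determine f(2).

-2

First differences 3, 5, 7; second difference 2 = 2a, so a = 1.
Expanding, the m-coefficient is −2ah = -2h; matching it to the data gives h = 2, and then k = -2.
So f(m) = 1(m − 2)² − 2.
f(2) = 1·0² − 2 = -2.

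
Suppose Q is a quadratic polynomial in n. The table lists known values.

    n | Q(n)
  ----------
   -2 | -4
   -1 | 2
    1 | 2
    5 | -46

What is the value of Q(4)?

Write Q(n) = an² + bn + c; the 4 given values yield a linear system in the 3 coefficients.
Solving, Q(n) = -2n² + 4.
Then Q(4) = -28.

-28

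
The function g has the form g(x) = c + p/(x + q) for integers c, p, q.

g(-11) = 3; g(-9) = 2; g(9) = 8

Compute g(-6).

(g(x) − c)(x + q) = p for each data point; the three points give a linear system in c and q, then p follows.
Solving: c = 6, q = 3, p = 24, so g(x) = 6 + 24/(x + 3).
Then g(-6) = 6 + 24/(-3) = -2.

-2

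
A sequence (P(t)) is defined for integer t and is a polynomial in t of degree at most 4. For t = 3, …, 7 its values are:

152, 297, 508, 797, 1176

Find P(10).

2973

First differences: 145, 211, 289, 379. Second differences: 66, 78, 90. Third differences: 12, 12.
Level-3 differences are constant, so P has degree 3.
Fitting a degree-3 polynomial gives P(t) = 2t³ + 9t² + 8t - 7.
Then P(10) = 2973.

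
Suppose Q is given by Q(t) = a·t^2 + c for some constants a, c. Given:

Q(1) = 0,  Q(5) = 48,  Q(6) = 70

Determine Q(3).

From Q(1) = 0 and Q(5) = 48: 1a + c = 0 and 25a + c = 48.
Subtracting: 24a = 48, so a = 2; then c = 0 − 2·1 = -2.
So Q(t) = 2t² − 2, and Q(3) = 16.

16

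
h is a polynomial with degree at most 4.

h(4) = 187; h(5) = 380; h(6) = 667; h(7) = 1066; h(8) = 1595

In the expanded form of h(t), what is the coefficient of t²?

2

First differences: 193, 287, 399, 529. Second differences: 94, 112, 130. Third differences: 18, 18.
Level-3 differences are constant, so h has degree 3.
Fitting a degree-3 polynomial gives h(t) = 3t³ + 2t² - 8t - 5.
The coefficient of t² is 2.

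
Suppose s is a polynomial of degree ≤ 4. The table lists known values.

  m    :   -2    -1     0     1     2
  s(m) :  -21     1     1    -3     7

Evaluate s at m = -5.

Write s(m) = am^4 + bm³ + cm² + dm + e; the 5 given values yield a linear system in the 5 coefficients.
Solving, the leading coefficient vanishes, and s(m) = 3m³ - 2m² - 5m + 1.
Then s(-5) = -399.

-399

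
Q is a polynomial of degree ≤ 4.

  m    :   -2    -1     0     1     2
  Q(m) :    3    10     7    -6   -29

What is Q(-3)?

First differences: 7, -3, -13, -23. Second differences: -10, -10, -10.
Level-2 differences are constant, so Q has degree 2.
Fitting a degree-2 polynomial gives Q(m) = -5m² - 8m + 7.
Then Q(-3) = -14.

-14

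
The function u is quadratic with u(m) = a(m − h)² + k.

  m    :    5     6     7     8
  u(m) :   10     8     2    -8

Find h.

5

First differences -2, -6, -10; second difference -4 = 2a, so a = -2.
Expanding, the m-coefficient is −2ah = 4h; matching it to the data gives h = 5, and then k = 10.
So u(m) = -2(m − 5)² + 10.
Hence h = 5.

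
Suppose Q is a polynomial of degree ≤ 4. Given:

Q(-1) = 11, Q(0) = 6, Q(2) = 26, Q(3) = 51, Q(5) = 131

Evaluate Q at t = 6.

Write Q(t) = at^4 + bt³ + ct² + dt + e; the 5 given values yield a linear system in the 5 coefficients.
Solving, the top 2 coefficients vanish, and Q(t) = 5t² + 6.
Then Q(6) = 186.

186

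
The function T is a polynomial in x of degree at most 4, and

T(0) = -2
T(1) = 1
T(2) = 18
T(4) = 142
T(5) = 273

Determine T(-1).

-3

Write T(x) = ax^4 + bx³ + cx² + dx + e; the 5 given values yield a linear system in the 5 coefficients.
Solving, the leading coefficient vanishes, and T(x) = 2x³ + x² - 2.
Then T(-1) = -3.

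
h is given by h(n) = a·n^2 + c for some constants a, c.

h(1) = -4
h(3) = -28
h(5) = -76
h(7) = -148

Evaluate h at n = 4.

-49

From h(1) = -4 and h(3) = -28: 1a + c = -4 and 9a + c = -28.
Subtracting: 8a = -24, so a = -3; then c = -4 − (-3)·1 = -1.
So h(n) = -3n² − 1, and h(4) = -49.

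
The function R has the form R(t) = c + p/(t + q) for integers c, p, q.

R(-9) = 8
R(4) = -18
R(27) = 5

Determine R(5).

-6

(R(t) − c)(t + q) = p for each data point; the three points give a linear system in c and q, then p follows.
Solving: c = 6, q = -3, p = -24, so R(t) = 6 − 24/(t − 3).
Then R(5) = 6 − 24/2 = -6.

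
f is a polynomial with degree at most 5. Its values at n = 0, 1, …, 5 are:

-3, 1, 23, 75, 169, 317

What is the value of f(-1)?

First differences: 4, 22, 52, 94, 148. Second differences: 18, 30, 42, 54. Third differences: 12, 12, 12.
Level-3 differences are constant, so f has degree 3.
Fitting a degree-3 polynomial gives f(n) = 2n³ + 3n² - n - 3.
Then f(-1) = -1.

-1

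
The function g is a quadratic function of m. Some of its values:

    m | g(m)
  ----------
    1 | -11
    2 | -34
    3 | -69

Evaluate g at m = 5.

Write g(m) = am² + bm + c; the 3 given values yield a linear system in the 3 coefficients.
Solving, g(m) = -6m² - 5m.
Then g(5) = -175.

-175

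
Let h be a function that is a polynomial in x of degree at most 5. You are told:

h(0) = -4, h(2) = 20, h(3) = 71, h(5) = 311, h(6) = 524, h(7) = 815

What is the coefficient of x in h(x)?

Write h(x) = ax^5 + bx^4 + cx³ + dx² + ex + p; the 6 given values yield a linear system in the 6 coefficients.
Solving, the top 2 coefficients vanish, and h(x) = 2x³ + 3x² - 2x - 4.
The coefficient of x is -2.

-2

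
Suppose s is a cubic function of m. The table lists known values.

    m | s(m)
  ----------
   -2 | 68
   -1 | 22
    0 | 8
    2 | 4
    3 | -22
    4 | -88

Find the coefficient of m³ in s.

-3

Write s(m) = am³ + bm² + cm + d; the 6 given values yield a linear system in the 4 coefficients.
Solving, s(m) = -3m³ + 7m² - 4m + 8.
The coefficient of m³ is -3.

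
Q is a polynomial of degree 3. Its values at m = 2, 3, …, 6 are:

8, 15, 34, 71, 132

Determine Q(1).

First differences: 7, 19, 37, 61. Second differences: 12, 18, 24. Third differences: 6, 6.
Level-3 differences are constant, so Q has degree 3.
Fitting a degree-3 polynomial gives Q(m) = m³ - 3m² + 3m + 6.
Then Q(1) = 7.

7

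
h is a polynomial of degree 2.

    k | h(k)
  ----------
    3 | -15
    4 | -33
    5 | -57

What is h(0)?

3

Write h(k) = ak² + bk + c; the 3 given values yield a linear system in the 3 coefficients.
Solving, h(k) = -3k² + 3k + 3.
The constant term is h(0) = 3.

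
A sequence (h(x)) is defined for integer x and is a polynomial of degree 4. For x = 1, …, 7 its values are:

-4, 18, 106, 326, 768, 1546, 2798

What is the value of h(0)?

-2

First differences: 22, 88, 220, 442, 778, 1252. Second differences: 66, 132, 222, 336, 474. Third differences: 66, 90, 114, 138. Fourth differences: 24, 24, 24.
Level-4 differences are constant, so h has degree 4.
Fitting a degree-4 polynomial gives h(x) = x^4 + x³ + 2x² - 6x - 2.
Then h(0) = -2.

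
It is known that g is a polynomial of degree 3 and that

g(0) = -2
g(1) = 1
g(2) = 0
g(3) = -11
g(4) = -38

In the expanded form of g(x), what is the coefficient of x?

Write g(x) = ax³ + bx² + cx + d; the 5 given values yield a linear system in the 4 coefficients.
Solving, g(x) = -x³ + x² + 3x - 2.
The coefficient of x is 3.

3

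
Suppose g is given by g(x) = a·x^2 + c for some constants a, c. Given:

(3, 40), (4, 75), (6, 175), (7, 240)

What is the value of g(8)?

From g(3) = 40 and g(4) = 75: 9a + c = 40 and 16a + c = 75.
Subtracting: 7a = 35, so a = 5; then c = 40 − 5·9 = -5.
So g(x) = 5x² − 5, and g(8) = 315.

315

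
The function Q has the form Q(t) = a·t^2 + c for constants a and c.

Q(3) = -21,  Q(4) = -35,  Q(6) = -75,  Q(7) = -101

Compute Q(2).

From Q(3) = -21 and Q(4) = -35: 9a + c = -21 and 16a + c = -35.
Subtracting: 7a = -14, so a = -2; then c = -21 − (-2)·9 = -3.
So Q(t) = -2t² − 3, and Q(2) = -11.

-11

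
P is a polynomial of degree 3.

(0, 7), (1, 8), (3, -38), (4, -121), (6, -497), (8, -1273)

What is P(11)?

Write P(x) = ax³ + bx² + cx + d; the 6 given values yield a linear system in the 4 coefficients.
Solving, P(x) = -3x³ + 4x² + 7.
Then P(11) = -3502.

-3502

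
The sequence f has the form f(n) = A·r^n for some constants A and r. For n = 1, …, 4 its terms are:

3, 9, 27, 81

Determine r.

3

Consecutive ratio: 9/3 = 3, and 27/9 = 3, so r = 3.
Then A·3^1 = 3 gives A = 1, and f(n) = 1·3^n.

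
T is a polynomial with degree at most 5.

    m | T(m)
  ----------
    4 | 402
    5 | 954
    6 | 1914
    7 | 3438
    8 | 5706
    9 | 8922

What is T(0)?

-6

Write T(m) = am^5 + bm^4 + cm³ + dm² + em + p; the 6 given values yield a linear system in the 6 coefficients.
Solving, the leading coefficient vanishes, and T(m) = m^4 + 4m³ - 7m² + 2m - 6.
The constant term is T(0) = -6.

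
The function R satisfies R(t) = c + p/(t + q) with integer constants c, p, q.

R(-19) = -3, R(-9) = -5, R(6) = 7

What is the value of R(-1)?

-21

(R(t) − c)(t + q) = p for each data point; the three points give a linear system in c and q, then p follows.
Solving: c = -1, q = -1, p = 40, so R(t) = -1 + 40/(t − 1).
Then R(-1) = -1 + 40/(-2) = -21.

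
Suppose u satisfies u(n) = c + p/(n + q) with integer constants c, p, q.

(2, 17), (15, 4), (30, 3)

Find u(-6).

(u(n) − c)(n + q) = p for each data point; the three points give a linear system in c and q, then p follows.
Solving: c = 2, q = 0, p = 30, so u(n) = 2 + 30/(n + 0).
Then u(-6) = 2 + 30/(-6) = -3.

-3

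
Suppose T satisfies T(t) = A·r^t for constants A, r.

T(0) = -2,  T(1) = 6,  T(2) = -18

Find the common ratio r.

Consecutive ratio: 6/(-2) = -3, and -18/6 = -3, so r = -3.
Then A·(-3)^0 = -2 gives A = -2, and T(t) = -2·(-3)^t.

-3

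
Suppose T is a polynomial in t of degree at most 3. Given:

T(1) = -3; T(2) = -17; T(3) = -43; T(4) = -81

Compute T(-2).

Write T(t) = at³ + bt² + ct + d; the 4 given values yield a linear system in the 4 coefficients.
Solving, the leading coefficient vanishes, and T(t) = -6t² + 4t - 1.
Then T(-2) = -33.

-33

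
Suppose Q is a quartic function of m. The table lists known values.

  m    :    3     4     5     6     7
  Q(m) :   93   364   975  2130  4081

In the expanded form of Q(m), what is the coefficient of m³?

Write Q(m) = am^4 + bm³ + cm² + dm + e; the 5 given values yield a linear system in the 5 coefficients.
Solving, Q(m) = 2m^4 - 2m³ - 5m.
The coefficient of m³ is -2.

-2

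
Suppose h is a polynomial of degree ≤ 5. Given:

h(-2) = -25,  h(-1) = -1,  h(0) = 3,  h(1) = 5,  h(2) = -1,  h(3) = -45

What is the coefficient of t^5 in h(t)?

Write h(t) = at^5 + bt^4 + ct³ + dt² + et + p; the 6 given values yield a linear system in the 6 coefficients.
Solving, the leading coefficient vanishes, and h(t) = -t^4 + t³ + 2t + 3.
The coefficient of t^5 is 0.

0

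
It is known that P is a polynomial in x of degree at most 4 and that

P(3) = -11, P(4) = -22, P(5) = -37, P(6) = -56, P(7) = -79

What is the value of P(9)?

Write P(x) = ax^4 + bx³ + cx² + dx + e; the 5 given values yield a linear system in the 5 coefficients.
Solving, the top 2 coefficients vanish, and P(x) = -2x² + 3x - 2.
Then P(9) = -137.

-137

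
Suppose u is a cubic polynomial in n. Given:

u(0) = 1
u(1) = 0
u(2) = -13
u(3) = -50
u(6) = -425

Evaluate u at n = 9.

-1448

Write u(n) = an³ + bn² + cn + d; the 5 given values yield a linear system in the 4 coefficients.
Solving, u(n) = -2n³ + n + 1.
Then u(9) = -1448.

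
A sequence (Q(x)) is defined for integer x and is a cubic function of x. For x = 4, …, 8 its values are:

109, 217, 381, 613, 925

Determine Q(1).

1

First differences: 108, 164, 232, 312. Second differences: 56, 68, 80. Third differences: 12, 12.
Level-3 differences are constant, so Q has degree 3.
Fitting a degree-3 polynomial gives Q(x) = 2x³ - 2x² + 4x - 3.
Then Q(1) = 1.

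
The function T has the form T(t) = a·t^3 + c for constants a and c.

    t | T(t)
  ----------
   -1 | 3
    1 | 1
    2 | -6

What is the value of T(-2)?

10

From T(-1) = 3 and T(1) = 1: -1a + c = 3 and 1a + c = 1.
Subtracting: 2a = -2, so a = -1; then c = 3 − (-1)·(-1) = 2.
So T(t) = -1t³ + 2, and T(-2) = 10.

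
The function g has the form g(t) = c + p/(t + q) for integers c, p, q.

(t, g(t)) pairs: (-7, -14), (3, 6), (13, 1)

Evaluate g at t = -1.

(g(t) − c)(t + q) = p for each data point; the three points give a linear system in c and q, then p follows.
Solving: c = -2, q = 3, p = 48, so g(t) = -2 + 48/(t + 3).
Then g(-1) = -2 + 48/2 = 22.

22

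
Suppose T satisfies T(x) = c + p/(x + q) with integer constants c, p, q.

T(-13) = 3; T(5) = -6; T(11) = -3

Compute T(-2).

(T(x) − c)(x + q) = p for each data point; the three points give a linear system in c and q, then p follows.
Solving: c = 0, q = 1, p = -36, so T(x) = -36/(x + 1).
Then T(-2) = 0 − 36/(-1) = 36.

36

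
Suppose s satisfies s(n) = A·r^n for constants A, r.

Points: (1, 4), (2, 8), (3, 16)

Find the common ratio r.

2

Consecutive ratio: 8/4 = 2, and 16/8 = 2, so r = 2.
Then A·2^1 = 4 gives A = 2, and s(n) = 2·2^n.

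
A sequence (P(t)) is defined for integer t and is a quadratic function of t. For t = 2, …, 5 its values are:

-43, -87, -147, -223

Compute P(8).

First differences: -44, -60, -76. Second differences: -16, -16.
Level-2 differences are constant, so P has degree 2.
Fitting a degree-2 polynomial gives P(t) = -8t² - 4t - 3.
Then P(8) = -547.

-547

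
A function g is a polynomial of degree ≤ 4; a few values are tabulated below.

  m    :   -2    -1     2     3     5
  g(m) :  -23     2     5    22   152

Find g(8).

Write g(m) = am^4 + bm³ + cm² + dm + e; the 5 given values yield a linear system in the 5 coefficients.
Solving, the leading coefficient vanishes, and g(m) = 2m³ - 4m² - m + 7.
Then g(8) = 767.

767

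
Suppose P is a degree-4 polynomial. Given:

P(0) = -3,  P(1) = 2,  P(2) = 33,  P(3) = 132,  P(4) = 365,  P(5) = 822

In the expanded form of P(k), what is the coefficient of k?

0

First differences: 5, 31, 99, 233, 457. Second differences: 26, 68, 134, 224. Third differences: 42, 66, 90. Fourth differences: 24, 24.
Level-4 differences are constant, so P has degree 4.
Fitting a degree-4 polynomial gives P(k) = k^4 + k³ + 3k² - 3.
The coefficient of k is 0.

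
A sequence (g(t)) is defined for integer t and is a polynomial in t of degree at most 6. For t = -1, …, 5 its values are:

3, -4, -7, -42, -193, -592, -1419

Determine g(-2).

First differences: -7, -3, -35, -151, -399, -827. Second differences: 4, -32, -116, -248, -428. Third differences: -36, -84, -132, -180. Fourth differences: -48, -48, -48.
Level-4 differences are constant, so g has degree 4.
Fitting a degree-4 polynomial gives g(t) = -2t^4 - 2t³ + 4t² - 3t - 4.
Then g(-2) = 2.

2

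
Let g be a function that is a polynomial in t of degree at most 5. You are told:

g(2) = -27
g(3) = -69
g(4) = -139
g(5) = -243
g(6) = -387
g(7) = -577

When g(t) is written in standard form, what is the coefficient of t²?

First differences: -42, -70, -104, -144, -190. Second differences: -28, -34, -40, -46. Third differences: -6, -6, -6.
Level-3 differences are constant, so g has degree 3.
Fitting a degree-3 polynomial gives g(t) = -t³ - 5t² + 2t - 3.
The coefficient of t² is -5.

-5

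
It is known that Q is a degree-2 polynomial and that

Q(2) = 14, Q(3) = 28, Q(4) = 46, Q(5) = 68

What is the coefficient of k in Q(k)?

4

First differences: 14, 18, 22. Second differences: 4, 4.
Level-2 differences are constant, so Q has degree 2.
Fitting a degree-2 polynomial gives Q(k) = 2k² + 4k - 2.
The coefficient of k is 4.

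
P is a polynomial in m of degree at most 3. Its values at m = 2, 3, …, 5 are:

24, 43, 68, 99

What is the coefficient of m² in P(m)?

First differences: 19, 25, 31. Second differences: 6, 6.
Level-2 differences are constant, so P has degree 2.
Fitting a degree-2 polynomial gives P(m) = 3m² + 4m + 4.
The coefficient of m² is 3.

3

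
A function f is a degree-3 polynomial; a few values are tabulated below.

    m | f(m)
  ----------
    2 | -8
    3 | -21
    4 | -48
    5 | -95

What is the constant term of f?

0

Write f(m) = am³ + bm² + cm + d; the 4 given values yield a linear system in the 4 coefficients.
Solving, f(m) = -m³ + 2m² - 4m.
The constant term is f(0) = 0.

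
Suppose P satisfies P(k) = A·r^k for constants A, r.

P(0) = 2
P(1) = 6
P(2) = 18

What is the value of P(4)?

Consecutive ratio: 6/2 = 3, and 18/6 = 3, so r = 3.
Then A·3^0 = 2 gives A = 2, and P(k) = 2·3^k.
P(4) = 2·3^4 = 162.

162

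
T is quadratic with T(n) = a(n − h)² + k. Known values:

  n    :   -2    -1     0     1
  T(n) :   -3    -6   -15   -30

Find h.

-2

First differences -3, -9, -15; second difference -6 = 2a, so a = -3.
Expanding, the n-coefficient is −2ah = 6h; matching it to the data gives h = -2, and then k = -3.
So T(n) = -3(n + 2)² − 3.
Hence h = -2.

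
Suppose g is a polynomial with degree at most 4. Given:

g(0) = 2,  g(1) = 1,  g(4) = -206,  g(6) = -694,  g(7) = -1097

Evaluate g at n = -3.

53

Write g(n) = an^4 + bn³ + cn² + dn + e; the 5 given values yield a linear system in the 5 coefficients.
Solving, the leading coefficient vanishes, and g(n) = -3n³ - 2n² + 4n + 2.
Then g(-3) = 53.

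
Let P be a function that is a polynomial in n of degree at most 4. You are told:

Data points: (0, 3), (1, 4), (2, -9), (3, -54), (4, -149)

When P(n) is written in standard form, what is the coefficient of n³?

Write P(n) = an^4 + bn³ + cn² + dn + e; the 5 given values yield a linear system in the 5 coefficients.
Solving, the leading coefficient vanishes, and P(n) = -3n³ + 2n² + 2n + 3.
The coefficient of n³ is -3.

-3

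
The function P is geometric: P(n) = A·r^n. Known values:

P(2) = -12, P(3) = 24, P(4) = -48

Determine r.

-2

Consecutive ratio: 24/(-12) = -2, and -48/24 = -2, so r = -2.
Then A·(-2)^2 = -12 gives A = -3, and P(n) = -3·(-2)^n.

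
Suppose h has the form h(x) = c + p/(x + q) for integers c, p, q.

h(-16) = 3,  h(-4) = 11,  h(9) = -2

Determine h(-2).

31

(h(x) − c)(x + q) = p for each data point; the three points give a linear system in c and q, then p follows.
Solving: c = 1, q = 1, p = -30, so h(x) = 1 − 30/(x + 1).
Then h(-2) = 1 − 30/(-1) = 31.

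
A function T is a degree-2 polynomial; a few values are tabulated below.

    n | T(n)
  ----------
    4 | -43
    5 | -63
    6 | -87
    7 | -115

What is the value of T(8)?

-147

Write T(n) = an² + bn + c; the 4 given values yield a linear system in the 3 coefficients.
Solving, T(n) = -2n² - 2n - 3.
Then T(8) = -147.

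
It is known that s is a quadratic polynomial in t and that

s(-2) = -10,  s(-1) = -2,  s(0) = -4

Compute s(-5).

-94

Write s(t) = at² + bt + c; the 3 given values yield a linear system in the 3 coefficients.
Solving, s(t) = -5t² - 7t - 4.
Then s(-5) = -94.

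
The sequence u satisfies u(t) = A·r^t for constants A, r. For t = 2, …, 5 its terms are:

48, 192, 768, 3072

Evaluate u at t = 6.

12288

Consecutive ratio: 192/48 = 4, and 768/192 = 4, so r = 4.
Then A·4^2 = 48 gives A = 3, and u(t) = 3·4^t.
u(6) = 3·4^6 = 12288.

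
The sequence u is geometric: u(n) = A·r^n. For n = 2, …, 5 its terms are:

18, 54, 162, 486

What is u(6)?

1458

Consecutive ratio: 54/18 = 3, and 162/54 = 3, so r = 3.
Then A·3^2 = 18 gives A = 2, and u(n) = 2·3^n.
u(6) = 2·3^6 = 1458.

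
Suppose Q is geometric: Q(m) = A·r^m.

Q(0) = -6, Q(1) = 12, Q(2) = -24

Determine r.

-2

Consecutive ratio: 12/(-6) = -2, and -24/12 = -2, so r = -2.
Then A·(-2)^0 = -6 gives A = -6, and Q(m) = -6·(-2)^m.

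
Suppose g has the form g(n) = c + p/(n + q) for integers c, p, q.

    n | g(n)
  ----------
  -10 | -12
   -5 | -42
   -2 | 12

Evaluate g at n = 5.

(g(n) − c)(n + q) = p for each data point; the three points give a linear system in c and q, then p follows.
Solving: c = -6, q = 4, p = 36, so g(n) = -6 + 36/(n + 4).
Then g(5) = -6 + 36/9 = -2.

-2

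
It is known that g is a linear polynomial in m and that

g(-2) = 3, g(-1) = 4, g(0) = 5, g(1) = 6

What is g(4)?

9

First differences: 1, 1, 1.
Level-1 differences are constant, so g has degree 1.
Fitting a degree-1 polynomial gives g(m) = m + 5.
Then g(4) = 9.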